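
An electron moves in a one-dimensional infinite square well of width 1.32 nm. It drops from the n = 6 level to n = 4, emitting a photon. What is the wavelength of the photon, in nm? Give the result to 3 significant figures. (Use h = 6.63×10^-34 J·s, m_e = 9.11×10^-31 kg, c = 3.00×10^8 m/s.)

λ = 287 nm

E_1 = h²/(8m_eL²) = 3.462×10^-20 J, so ΔE = (6² − 4²)E_1 = 6.924×10^-19 J.
λ = hc/ΔE = (6.63×10^-34·3.00×10^8)/6.924×10^-19 = 2.87×10^-7 m = 287 nm.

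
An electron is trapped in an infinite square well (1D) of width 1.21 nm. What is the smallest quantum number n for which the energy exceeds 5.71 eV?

n = 5

E_1 = h²/(8m_eL²) = 4.115×10^-20 J = 0.2569 eV.
Need n² > 5.71/0.2569 = 22.23, i.e. n > 4.715.
The smallest integer satisfying this is n = 5.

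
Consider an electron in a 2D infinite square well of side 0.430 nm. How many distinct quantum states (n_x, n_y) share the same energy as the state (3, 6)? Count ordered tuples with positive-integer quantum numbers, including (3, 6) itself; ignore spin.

degeneracy = 2

The level has n_x² + n_y² = 45. The ordered positive-integer solutions are (3, 6), (6, 3).
That gives 2 states.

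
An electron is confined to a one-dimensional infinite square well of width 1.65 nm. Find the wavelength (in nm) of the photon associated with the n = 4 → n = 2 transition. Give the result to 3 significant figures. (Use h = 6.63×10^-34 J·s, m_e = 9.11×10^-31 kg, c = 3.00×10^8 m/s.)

λ = 748 nm

E_1 = h²/(8m_eL²) = 2.215×10^-20 J, so ΔE = (4² − 2²)E_1 = 2.658×10^-19 J.
λ = hc/ΔE = (6.63×10^-34·3.00×10^8)/2.658×10^-19 = 7.48×10^-7 m = 748 nm.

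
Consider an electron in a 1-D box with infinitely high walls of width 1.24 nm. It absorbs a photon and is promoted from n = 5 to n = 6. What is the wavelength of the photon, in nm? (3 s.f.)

λ = 461 nm

E_1 = h²/(8m_eL²) = 3.918×10^-20 J, so ΔE = (6² − 5²)E_1 = 4.310×10^-19 J.
λ = hc/ΔE = (6.626×10^-34·2.998×10^8)/4.310×10^-19 = 4.61×10^-7 m = 461 nm.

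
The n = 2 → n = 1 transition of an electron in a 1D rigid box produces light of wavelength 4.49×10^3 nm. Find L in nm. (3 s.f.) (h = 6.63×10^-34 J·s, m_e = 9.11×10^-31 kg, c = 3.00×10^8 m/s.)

The photon carries ΔE = hc/λ = 6.63×10^-34·3.00×10^8/4.49×10^-6 m = 4.430×10^-20 J.
Since ΔE = (2² − 1²)E_1, E_1 = 1.477×10^-20 J, and L = h/√(8m_eE_1) = 2.02×10^-9 m = 2.02 nm.

L = 2.02 nm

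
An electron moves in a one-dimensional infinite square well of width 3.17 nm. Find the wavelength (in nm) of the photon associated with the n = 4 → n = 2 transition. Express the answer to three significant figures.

λ = 2.76×10^3 nm

E_1 = h²/(8m_eL²) = 5.995×10^-21 J, so ΔE = (4² − 2²)E_1 = 7.194×10^-20 J.
λ = hc/ΔE = (6.626×10^-34·2.998×10^8)/7.194×10^-20 = 2.76×10^-6 m = 2.76×10^3 nm.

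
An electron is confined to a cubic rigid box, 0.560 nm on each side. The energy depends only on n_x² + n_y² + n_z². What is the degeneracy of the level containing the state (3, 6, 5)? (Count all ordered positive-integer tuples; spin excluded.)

The level has n_x² + n_y² + n_z² = 70. The ordered positive-integer solutions are (3, 5, 6), (3, 6, 5), (5, 3, 6), (5, 6, 3), (6, 3, 5), (6, 5, 3).
That gives 6 states.

degeneracy = 6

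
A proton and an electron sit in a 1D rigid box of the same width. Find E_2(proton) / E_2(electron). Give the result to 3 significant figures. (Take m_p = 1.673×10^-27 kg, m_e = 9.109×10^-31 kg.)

E_n ∝ 1/m at fixed n and L, so the ratio is m_e/m_p = 9.109×10^-31/1.673×10^-27 = 5.44×10^-4.

5.44×10^-4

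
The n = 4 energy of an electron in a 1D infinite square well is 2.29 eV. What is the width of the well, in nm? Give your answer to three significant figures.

L = 1.62 nm

From E_n = n²h²/(8m_eL²), L = n·h/√(8m_eE_n).
E_4 = 2.29 eV = 3.669×10^-19 J, so L = 4·6.626×10^-34/√(8·9.109×10^-31·3.669×10^-19) = 1.62×10^-9 m = 1.62 nm.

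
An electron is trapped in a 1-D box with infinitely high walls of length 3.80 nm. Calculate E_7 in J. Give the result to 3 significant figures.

For an infinite well E_n = n²h²/(8m_eL²), so E_1 = h²/(8m_eL²) = (6.626×10^-34)²/(8·9.109×10^-31·(3.80×10^-9 m)²) = 4.172×10^-21 J.
Then E_7 = 7²·E_1 = 49·4.172×10^-21 J = 2.04×10^-19 J.

E_7 = 2.04×10^-19 J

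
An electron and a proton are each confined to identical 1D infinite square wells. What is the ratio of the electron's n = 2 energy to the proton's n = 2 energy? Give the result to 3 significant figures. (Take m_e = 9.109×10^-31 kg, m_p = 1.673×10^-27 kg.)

E_n ∝ 1/m at fixed n and L, so the ratio is m_p/m_e = 1.673×10^-27/9.109×10^-31 = 1.84×10^3.

1.84×10^3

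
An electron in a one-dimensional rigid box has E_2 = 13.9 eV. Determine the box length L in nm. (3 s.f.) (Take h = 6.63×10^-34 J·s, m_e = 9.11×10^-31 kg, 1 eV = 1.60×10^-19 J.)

L = 0.329 nm

From E_n = n²h²/(8m_eL²), L = n·h/√(8m_eE_n).
E_2 = 13.9 eV = 2.224×10^-18 J, so L = 2·6.63×10^-34/√(8·9.11×10^-31·2.224×10^-18) = 3.29×10^-10 m = 0.329 nm.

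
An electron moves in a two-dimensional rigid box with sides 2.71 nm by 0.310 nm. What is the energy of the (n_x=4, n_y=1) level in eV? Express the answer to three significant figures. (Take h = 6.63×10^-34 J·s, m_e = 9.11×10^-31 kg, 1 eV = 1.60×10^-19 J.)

E = 4.74 eV

For a 2D rectangular well E = (h²/8m_e)·Σ n_i²/L_i² = (6.63×10^-34)²/(8·9.11×10^-31) · [4²/(2.71 nm)² + 1²/(0.310 nm)²].
Evaluating gives E = 7.590×10^-19 J = 4.74 eV.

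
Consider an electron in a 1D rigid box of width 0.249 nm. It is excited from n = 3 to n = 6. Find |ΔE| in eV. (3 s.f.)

E_1 = h²/(8m_eL²) = 9.717×10^-19 J.
|ΔE| = |3² − 6²|·E_1 = 27·9.717×10^-19 J = 2.624×10^-17 J = 164 eV.

|ΔE| = 164 eV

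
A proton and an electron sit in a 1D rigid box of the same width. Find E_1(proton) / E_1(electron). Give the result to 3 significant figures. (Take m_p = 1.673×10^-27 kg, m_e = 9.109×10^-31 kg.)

E_n ∝ 1/m at fixed n and L, so the ratio is m_e/m_p = 9.109×10^-31/1.673×10^-27 = 5.44×10^-4.

5.44×10^-4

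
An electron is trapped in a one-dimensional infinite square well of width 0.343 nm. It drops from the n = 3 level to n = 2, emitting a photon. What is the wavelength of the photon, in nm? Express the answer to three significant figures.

λ = 77.6 nm

E_1 = h²/(8m_eL²) = 5.121×10^-19 J, so ΔE = (3² − 2²)E_1 = 2.560×10^-18 J.
λ = hc/ΔE = (6.626×10^-34·2.998×10^8)/2.560×10^-18 = 7.76×10^-8 m = 77.6 nm.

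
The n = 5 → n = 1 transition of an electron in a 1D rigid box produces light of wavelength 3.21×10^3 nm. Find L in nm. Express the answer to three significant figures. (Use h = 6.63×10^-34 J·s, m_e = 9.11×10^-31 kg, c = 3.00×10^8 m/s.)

The photon carries ΔE = hc/λ = 6.63×10^-34·3.00×10^8/3.21×10^-6 m = 6.196×10^-20 J.
Since ΔE = (5² − 1²)E_1, E_1 = 2.582×10^-21 J, and L = h/√(8m_eE_1) = 4.83×10^-9 m = 4.83 nm.

L = 4.83 nm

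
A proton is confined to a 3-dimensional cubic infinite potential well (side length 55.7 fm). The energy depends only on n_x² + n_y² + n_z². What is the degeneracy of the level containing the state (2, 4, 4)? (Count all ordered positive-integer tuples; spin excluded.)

The level has n_x² + n_y² + n_z² = 36. The ordered positive-integer solutions are (2, 4, 4), (4, 2, 4), (4, 4, 2).
That gives 3 states.

degeneracy = 3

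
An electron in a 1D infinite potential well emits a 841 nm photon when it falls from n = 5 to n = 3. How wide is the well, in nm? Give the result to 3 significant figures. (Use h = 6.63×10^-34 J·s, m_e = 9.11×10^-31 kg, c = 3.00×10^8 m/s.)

The photon carries ΔE = hc/λ = 6.63×10^-34·3.00×10^8/8.41×10^-7 m = 2.365×10^-19 J.
Since ΔE = (5² − 3²)E_1, E_1 = 1.478×10^-20 J, and L = h/√(8m_eE_1) = 2.02×10^-9 m = 2.02 nm.

L = 2.02 nm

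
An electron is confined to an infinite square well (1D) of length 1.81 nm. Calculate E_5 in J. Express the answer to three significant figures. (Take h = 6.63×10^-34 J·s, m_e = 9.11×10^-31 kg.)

E_5 = 4.60×10^-19 J

For an infinite well E_n = n²h²/(8m_eL²), so E_1 = h²/(8m_eL²) = (6.63×10^-34)²/(8·9.11×10^-31·(1.81×10^-9 m)²) = 1.841×10^-20 J.
Then E_5 = 5²·E_1 = 25·1.841×10^-20 J = 4.60×10^-19 J.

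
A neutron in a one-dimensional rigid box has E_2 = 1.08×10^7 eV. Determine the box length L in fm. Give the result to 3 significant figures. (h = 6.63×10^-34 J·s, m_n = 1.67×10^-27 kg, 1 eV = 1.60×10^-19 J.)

From E_n = n²h²/(8m_nL²), L = n·h/√(8m_nE_n).
E_2 = 1.08×10^7 eV = 1.728×10^-12 J, so L = 2·6.63×10^-34/√(8·1.67×10^-27·1.728×10^-12) = 8.73×10^-15 m = 8.73 fm.

L = 8.73 fm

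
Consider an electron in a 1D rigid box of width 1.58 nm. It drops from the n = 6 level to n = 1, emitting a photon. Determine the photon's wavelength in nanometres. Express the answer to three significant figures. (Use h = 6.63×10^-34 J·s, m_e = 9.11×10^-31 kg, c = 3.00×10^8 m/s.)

E_1 = h²/(8m_eL²) = 2.416×10^-20 J, so ΔE = (6² − 1²)E_1 = 8.456×10^-19 J.
λ = hc/ΔE = (6.63×10^-34·3.00×10^8)/8.456×10^-19 = 2.35×10^-7 m = 235 nm.

λ = 235 nm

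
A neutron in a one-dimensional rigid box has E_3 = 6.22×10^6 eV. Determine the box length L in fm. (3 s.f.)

From E_n = n²h²/(8m_nL²), L = n·h/√(8m_nE_n).
E_3 = 6.22×10^6 eV = 9.964×10^-13 J, so L = 3·6.626×10^-34/√(8·1.675×10^-27·9.964×10^-13) = 1.72×10^-14 m = 17.2 fm.

L = 17.2 fm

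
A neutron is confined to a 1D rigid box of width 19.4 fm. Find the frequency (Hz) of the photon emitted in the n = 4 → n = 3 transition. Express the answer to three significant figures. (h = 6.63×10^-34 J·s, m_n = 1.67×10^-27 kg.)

f = 9.23×10^20 Hz

E_1 = h²/(8m_nL²) = 8.742×10^-14 J and ΔE = (4² − 3²)E_1 = 6.119×10^-13 J.
f = ΔE/h = 6.119×10^-13/6.63×10^-34 = 9.23×10^20 Hz.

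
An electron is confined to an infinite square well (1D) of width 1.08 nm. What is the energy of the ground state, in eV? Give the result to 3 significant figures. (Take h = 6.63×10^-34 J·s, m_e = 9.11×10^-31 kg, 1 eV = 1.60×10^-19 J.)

For an infinite well E_n = n²h²/(8m_eL²), so E_1 = h²/(8m_eL²) = (6.63×10^-34)²/(8·9.11×10^-31·(1.08×10^-9 m)²) = 5.171×10^-20 J.
Converting, E_1 = 5.171×10^-20 J / (1.60×10^-19 J/eV) = 0.323 eV.

E_1 = 0.323 eV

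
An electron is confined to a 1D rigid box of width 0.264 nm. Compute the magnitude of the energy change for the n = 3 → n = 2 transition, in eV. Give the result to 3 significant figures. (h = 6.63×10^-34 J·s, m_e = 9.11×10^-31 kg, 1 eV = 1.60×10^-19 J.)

E_1 = h²/(8m_eL²) = 8.654×10^-19 J.
|ΔE| = |3² − 2²|·E_1 = 5·8.654×10^-19 J = 4.327×10^-18 J = 27.0 eV.

|ΔE| = 27.0 eV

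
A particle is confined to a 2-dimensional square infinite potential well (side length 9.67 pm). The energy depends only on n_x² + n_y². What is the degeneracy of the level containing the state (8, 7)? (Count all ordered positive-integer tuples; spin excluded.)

degeneracy = 2

The level has n_x² + n_y² = 113. The ordered positive-integer solutions are (7, 8), (8, 7).
That gives 2 states.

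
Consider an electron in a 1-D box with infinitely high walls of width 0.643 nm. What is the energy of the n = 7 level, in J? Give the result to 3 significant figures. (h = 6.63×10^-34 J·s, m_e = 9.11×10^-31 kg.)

For an infinite well E_n = n²h²/(8m_eL²), so E_1 = h²/(8m_eL²) = (6.63×10^-34)²/(8·9.11×10^-31·(6.43×10^-10 m)²) = 1.459×10^-19 J.
Then E_7 = 7²·E_1 = 49·1.459×10^-19 J = 7.15×10^-18 J.

E_7 = 7.15×10^-18 J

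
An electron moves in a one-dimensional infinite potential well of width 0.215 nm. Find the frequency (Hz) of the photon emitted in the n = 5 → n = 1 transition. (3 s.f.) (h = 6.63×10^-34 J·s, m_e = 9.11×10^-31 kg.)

f = 4.72×10^16 Hz

E_1 = h²/(8m_eL²) = 1.305×10^-18 J and ΔE = (5² − 1²)E_1 = 3.132×10^-17 J.
f = ΔE/h = 3.132×10^-17/6.63×10^-34 = 4.72×10^16 Hz.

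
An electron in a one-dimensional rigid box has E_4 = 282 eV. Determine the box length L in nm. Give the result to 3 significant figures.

From E_n = n²h²/(8m_eL²), L = n·h/√(8m_eE_n).
E_4 = 282 eV = 4.518×10^-17 J, so L = 4·6.626×10^-34/√(8·9.109×10^-31·4.518×10^-17) = 1.46×10^-10 m = 0.146 nm.

L = 0.146 nm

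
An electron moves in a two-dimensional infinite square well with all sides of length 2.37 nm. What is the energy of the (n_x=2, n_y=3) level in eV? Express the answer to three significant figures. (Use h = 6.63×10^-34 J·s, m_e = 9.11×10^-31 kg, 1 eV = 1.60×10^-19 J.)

For a 2D rectangular well E = (h²/8m_e)·Σ n_i²/L_i² = (6.63×10^-34)²/(8·9.11×10^-31) · [2²/(2.37 nm)² + 3²/(2.37 nm)²].
Evaluating gives E = 1.396×10^-19 J = 0.872 eV.

E = 0.872 eV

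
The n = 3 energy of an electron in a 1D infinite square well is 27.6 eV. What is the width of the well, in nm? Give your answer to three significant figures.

L = 0.350 nm

From E_n = n²h²/(8m_eL²), L = n·h/√(8m_eE_n).
E_3 = 27.6 eV = 4.422×10^-18 J, so L = 3·6.626×10^-34/√(8·9.109×10^-31·4.422×10^-18) = 3.50×10^-10 m = 0.350 nm.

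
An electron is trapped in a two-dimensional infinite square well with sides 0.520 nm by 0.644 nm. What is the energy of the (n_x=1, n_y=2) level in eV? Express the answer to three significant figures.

E = 5.02 eV

For a 2D rectangular well E = (h²/8m_e)·Σ n_i²/L_i² = (6.626×10^-34)²/(8·9.109×10^-31) · [1²/(0.520 nm)² + 2²/(0.644 nm)²].
Evaluating gives E = 8.039×10^-19 J = 5.02 eV.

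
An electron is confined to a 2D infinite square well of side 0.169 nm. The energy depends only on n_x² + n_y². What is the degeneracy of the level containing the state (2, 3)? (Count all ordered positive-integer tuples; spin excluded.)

The level has n_x² + n_y² = 13. The ordered positive-integer solutions are (2, 3), (3, 2).
That gives 2 states.

degeneracy = 2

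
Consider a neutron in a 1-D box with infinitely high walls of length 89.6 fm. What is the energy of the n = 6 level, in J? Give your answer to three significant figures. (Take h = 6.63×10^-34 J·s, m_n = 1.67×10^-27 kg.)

E_6 = 1.48×10^-13 J

For an infinite well E_n = n²h²/(8m_nL²), so E_1 = h²/(8m_nL²) = (6.63×10^-34)²/(8·1.67×10^-27·(8.96×10^-14 m)²) = 4.098×10^-15 J.
Then E_6 = 6²·E_1 = 36·4.098×10^-15 J = 1.48×10^-13 J.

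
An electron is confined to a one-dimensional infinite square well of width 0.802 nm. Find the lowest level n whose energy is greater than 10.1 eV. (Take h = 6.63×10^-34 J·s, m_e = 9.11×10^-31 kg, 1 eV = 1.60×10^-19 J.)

E_1 = h²/(8m_eL²) = 9.377×10^-20 J = 0.5861 eV.
Need n² > 10.1/0.5861 = 17.23, i.e. n > 4.151.
The smallest integer satisfying this is n = 5.

n = 5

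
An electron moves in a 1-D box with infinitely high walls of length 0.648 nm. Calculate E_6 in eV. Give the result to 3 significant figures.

E_6 = 32.2 eV

For an infinite well E_n = n²h²/(8m_eL²), so E_1 = h²/(8m_eL²) = (6.626×10^-34)²/(8·9.109×10^-31·(6.48×10^-10 m)²) = 1.435×10^-19 J.
Then E_6 = 6²·E_1 = 36·1.435×10^-19 J = 5.166×10^-18 J.
Converting, E_6 = 5.166×10^-18 J / (1.602×10^-19 J/eV) = 32.2 eV.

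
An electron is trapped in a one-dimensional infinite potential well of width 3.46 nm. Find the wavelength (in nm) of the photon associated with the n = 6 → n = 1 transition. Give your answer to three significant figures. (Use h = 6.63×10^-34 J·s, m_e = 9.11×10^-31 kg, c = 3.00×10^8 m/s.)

E_1 = h²/(8m_eL²) = 5.038×10^-21 J, so ΔE = (6² − 1²)E_1 = 1.763×10^-19 J.
λ = hc/ΔE = (6.63×10^-34·3.00×10^8)/1.763×10^-19 = 1.13×10^-6 m = 1.13×10^3 nm.

λ = 1.13×10^3 nm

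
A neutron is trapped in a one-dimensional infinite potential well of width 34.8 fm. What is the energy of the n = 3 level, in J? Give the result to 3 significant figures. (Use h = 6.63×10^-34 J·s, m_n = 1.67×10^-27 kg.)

E_3 = 2.45×10^-13 J

For an infinite well E_n = n²h²/(8m_nL²), so E_1 = h²/(8m_nL²) = (6.63×10^-34)²/(8·1.67×10^-27·(3.48×10^-14 m)²) = 2.717×10^-14 J.
Then E_3 = 3²·E_1 = 9·2.717×10^-14 J = 2.45×10^-13 J.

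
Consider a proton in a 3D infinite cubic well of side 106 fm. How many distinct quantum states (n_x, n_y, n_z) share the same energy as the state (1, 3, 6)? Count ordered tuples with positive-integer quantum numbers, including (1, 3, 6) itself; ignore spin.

degeneracy = 6

The level has n_x² + n_y² + n_z² = 46. The ordered positive-integer solutions are (1, 3, 6), (1, 6, 3), (3, 1, 6), (3, 6, 1), (6, 1, 3), (6, 3, 1).
That gives 6 states.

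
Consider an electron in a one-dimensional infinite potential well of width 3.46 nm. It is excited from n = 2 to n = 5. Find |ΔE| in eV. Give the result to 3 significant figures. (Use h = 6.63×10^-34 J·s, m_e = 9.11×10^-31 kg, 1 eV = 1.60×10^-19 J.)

|ΔE| = 0.661 eV

E_1 = h²/(8m_eL²) = 5.038×10^-21 J.
|ΔE| = |2² − 5²|·E_1 = 21·5.038×10^-21 J = 1.058×10^-19 J = 0.661 eV.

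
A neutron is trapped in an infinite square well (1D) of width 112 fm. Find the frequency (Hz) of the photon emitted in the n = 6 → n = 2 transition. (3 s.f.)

E_1 = h²/(8m_nL²) = 2.612×10^-15 J and ΔE = (6² − 2²)E_1 = 8.358×10^-14 J.
f = ΔE/h = 8.358×10^-14/6.626×10^-34 = 1.26×10^20 Hz.

f = 1.26×10^20 Hz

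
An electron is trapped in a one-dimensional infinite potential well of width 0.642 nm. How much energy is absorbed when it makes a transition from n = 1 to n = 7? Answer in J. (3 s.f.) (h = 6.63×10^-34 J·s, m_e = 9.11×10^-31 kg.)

E_1 = h²/(8m_eL²) = 1.463×10^-19 J.
|ΔE| = |1² − 7²|·E_1 = 48·1.463×10^-19 J = 7.02×10^-18 J.

|ΔE| = 7.02×10^-18 J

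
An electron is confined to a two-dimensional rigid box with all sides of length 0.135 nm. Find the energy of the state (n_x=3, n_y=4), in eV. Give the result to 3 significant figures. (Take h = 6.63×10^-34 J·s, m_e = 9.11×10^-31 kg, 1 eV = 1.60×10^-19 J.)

For a 2D rectangular well E = (h²/8m_e)·Σ n_i²/L_i² = (6.63×10^-34)²/(8·9.11×10^-31) · [3²/(0.135 nm)² + 4²/(0.135 nm)²].
Evaluating gives E = 8.274×10^-17 J = 517 eV.

E = 517 eV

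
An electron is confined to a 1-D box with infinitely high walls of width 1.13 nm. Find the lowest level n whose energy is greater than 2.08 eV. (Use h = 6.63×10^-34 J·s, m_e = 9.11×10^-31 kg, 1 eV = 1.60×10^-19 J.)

E_1 = h²/(8m_eL²) = 4.723×10^-20 J = 0.2952 eV.
Need n² > 2.08/0.2952 = 7.046, i.e. n > 2.654.
The smallest integer satisfying this is n = 3.

n = 3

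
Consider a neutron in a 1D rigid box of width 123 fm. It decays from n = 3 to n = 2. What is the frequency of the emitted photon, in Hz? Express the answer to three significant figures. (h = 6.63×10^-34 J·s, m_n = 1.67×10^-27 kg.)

E_1 = h²/(8m_nL²) = 2.175×10^-15 J and ΔE = (3² − 2²)E_1 = 1.088×10^-14 J.
f = ΔE/h = 1.088×10^-14/6.63×10^-34 = 1.64×10^19 Hz.

f = 1.64×10^19 Hz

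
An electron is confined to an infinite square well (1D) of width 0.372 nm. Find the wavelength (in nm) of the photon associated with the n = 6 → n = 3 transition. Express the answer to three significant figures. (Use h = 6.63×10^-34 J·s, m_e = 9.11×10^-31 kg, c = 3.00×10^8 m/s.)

E_1 = h²/(8m_eL²) = 4.358×10^-19 J, so ΔE = (6² − 3²)E_1 = 1.177×10^-17 J.
λ = hc/ΔE = (6.63×10^-34·3.00×10^8)/1.177×10^-17 = 1.69×10^-8 m = 16.9 nm.

λ = 16.9 nm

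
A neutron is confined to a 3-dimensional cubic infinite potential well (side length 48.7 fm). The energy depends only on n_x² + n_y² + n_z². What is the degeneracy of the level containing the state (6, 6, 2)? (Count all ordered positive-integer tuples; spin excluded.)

The level has n_x² + n_y² + n_z² = 76. The ordered positive-integer solutions are (2, 6, 6), (6, 2, 6), (6, 6, 2).
That gives 3 states.

degeneracy = 3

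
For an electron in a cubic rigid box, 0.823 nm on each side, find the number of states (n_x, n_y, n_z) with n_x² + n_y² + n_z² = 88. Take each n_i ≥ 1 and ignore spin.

degeneracy = 3

The level has n_x² + n_y² + n_z² = 88. The ordered positive-integer solutions are (4, 6, 6), (6, 4, 6), (6, 6, 4).
That gives 3 states.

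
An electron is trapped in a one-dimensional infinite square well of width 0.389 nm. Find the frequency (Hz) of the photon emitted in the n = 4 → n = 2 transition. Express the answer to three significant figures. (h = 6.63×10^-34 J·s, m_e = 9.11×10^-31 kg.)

f = 7.21×10^15 Hz

E_1 = h²/(8m_eL²) = 3.986×10^-19 J and ΔE = (4² − 2²)E_1 = 4.783×10^-18 J.
f = ΔE/h = 4.783×10^-18/6.63×10^-34 = 7.21×10^15 Hz.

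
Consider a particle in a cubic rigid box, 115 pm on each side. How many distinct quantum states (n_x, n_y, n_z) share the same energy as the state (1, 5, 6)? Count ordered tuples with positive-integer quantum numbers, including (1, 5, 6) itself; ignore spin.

The level has n_x² + n_y² + n_z² = 62. The ordered positive-integer solutions are (1, 5, 6), (1, 6, 5), (2, 3, 7), (2, 7, 3), (3, 2, 7), (3, 7, 2), (5, 1, 6), (5, 6, 1), (6, 1, 5), (6, 5, 1), (7, 2, 3), (7, 3, 2).
That gives 12 states.

degeneracy = 12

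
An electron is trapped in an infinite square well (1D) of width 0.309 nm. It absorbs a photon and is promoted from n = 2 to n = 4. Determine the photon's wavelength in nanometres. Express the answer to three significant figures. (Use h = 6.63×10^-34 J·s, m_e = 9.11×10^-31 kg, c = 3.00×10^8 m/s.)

E_1 = h²/(8m_eL²) = 6.317×10^-19 J, so ΔE = (4² − 2²)E_1 = 7.580×10^-18 J.
λ = hc/ΔE = (6.63×10^-34·3.00×10^8)/7.580×10^-18 = 2.62×10^-8 m = 26.2 nm.

λ = 26.2 nm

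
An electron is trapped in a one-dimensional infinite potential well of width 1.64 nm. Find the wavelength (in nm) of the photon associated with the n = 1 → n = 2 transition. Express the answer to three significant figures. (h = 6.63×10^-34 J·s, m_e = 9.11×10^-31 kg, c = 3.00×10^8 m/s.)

λ = 2.96×10^3 nm

E_1 = h²/(8m_eL²) = 2.242×10^-20 J, so ΔE = (2² − 1²)E_1 = 6.726×10^-20 J.
λ = hc/ΔE = (6.63×10^-34·3.00×10^8)/6.726×10^-20 = 2.96×10^-6 m = 2.96×10^3 nm.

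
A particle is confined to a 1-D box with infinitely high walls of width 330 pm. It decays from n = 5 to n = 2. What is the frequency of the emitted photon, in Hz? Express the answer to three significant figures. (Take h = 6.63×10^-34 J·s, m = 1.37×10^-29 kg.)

f = 1.17×10^15 Hz

E_1 = h²/(8mL²) = 3.683×10^-20 J and ΔE = (5² − 2²)E_1 = 7.734×10^-19 J.
f = ΔE/h = 7.734×10^-19/6.63×10^-34 = 1.17×10^15 Hz.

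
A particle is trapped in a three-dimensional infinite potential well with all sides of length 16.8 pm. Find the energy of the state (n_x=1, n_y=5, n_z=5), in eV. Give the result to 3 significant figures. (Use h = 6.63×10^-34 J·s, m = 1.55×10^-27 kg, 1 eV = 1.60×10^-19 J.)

For a 3D rectangular well E = (h²/8m)·Σ n_i²/L_i² = (6.63×10^-34)²/(8·1.55×10^-27) · [1²/(16.8 pm)² + 5²/(16.8 pm)² + 5²/(16.8 pm)²].
Evaluating gives E = 6.406×10^-18 J = 40.0 eV.

E = 40.0 eV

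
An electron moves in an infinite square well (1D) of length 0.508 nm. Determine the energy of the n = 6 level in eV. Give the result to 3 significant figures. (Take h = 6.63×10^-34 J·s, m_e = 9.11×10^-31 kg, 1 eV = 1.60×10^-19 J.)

For an infinite well E_n = n²h²/(8m_eL²), so E_1 = h²/(8m_eL²) = (6.63×10^-34)²/(8·9.11×10^-31·(5.08×10^-10 m)²) = 2.337×10^-19 J.
Then E_6 = 6²·E_1 = 36·2.337×10^-19 J = 8.413×10^-18 J.
Converting, E_6 = 8.413×10^-18 J / (1.60×10^-19 J/eV) = 52.6 eV.

E_6 = 52.6 eV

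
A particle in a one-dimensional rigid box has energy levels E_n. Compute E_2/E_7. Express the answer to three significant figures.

E_n ∝ n², so E_2/E_7 = 2²/7² = 4/49 = 0.0816.

0.0816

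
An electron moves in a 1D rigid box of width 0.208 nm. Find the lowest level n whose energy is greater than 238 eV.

n = 6

E_1 = h²/(8m_eL²) = 1.393×10^-18 J = 8.695 eV.
Need n² > 238/8.695 = 27.37, i.e. n > 5.232.
The smallest integer satisfying this is n = 6.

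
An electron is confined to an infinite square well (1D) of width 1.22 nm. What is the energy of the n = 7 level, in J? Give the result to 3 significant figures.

E_7 = 1.98×10^-18 J

For an infinite well E_n = n²h²/(8m_eL²), so E_1 = h²/(8m_eL²) = (6.626×10^-34)²/(8·9.109×10^-31·(1.22×10^-9 m)²) = 4.048×10^-20 J.
Then E_7 = 7²·E_1 = 49·4.048×10^-20 J = 1.98×10^-18 J.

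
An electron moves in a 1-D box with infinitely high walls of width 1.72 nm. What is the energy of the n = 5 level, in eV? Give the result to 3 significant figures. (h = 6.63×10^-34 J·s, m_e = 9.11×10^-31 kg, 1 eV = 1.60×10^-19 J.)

For an infinite well E_n = n²h²/(8m_eL²), so E_1 = h²/(8m_eL²) = (6.63×10^-34)²/(8·9.11×10^-31·(1.72×10^-9 m)²) = 2.039×10^-20 J.
Then E_5 = 5²·E_1 = 25·2.039×10^-20 J = 5.098×10^-19 J.
Converting, E_5 = 5.098×10^-19 J / (1.60×10^-19 J/eV) = 3.19 eV.

E_5 = 3.19 eV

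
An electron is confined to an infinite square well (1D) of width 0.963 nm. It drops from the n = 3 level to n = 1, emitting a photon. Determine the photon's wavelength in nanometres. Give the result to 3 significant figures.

λ = 382 nm

E_1 = h²/(8m_eL²) = 6.497×10^-20 J, so ΔE = (3² − 1²)E_1 = 5.198×10^-19 J.
λ = hc/ΔE = (6.626×10^-34·2.998×10^8)/5.198×10^-19 = 3.82×10^-7 m = 382 nm.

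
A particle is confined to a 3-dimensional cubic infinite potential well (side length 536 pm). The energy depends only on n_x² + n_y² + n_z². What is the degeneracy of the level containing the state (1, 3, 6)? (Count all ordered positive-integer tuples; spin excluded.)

The level has n_x² + n_y² + n_z² = 46. The ordered positive-integer solutions are (1, 3, 6), (1, 6, 3), (3, 1, 6), (3, 6, 1), (6, 1, 3), (6, 3, 1).
That gives 6 states.

degeneracy = 6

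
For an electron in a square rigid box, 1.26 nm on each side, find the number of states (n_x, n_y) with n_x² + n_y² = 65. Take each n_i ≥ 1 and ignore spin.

degeneracy = 4

The level has n_x² + n_y² = 65. The ordered positive-integer solutions are (1, 8), (4, 7), (7, 4), (8, 1).
That gives 4 states.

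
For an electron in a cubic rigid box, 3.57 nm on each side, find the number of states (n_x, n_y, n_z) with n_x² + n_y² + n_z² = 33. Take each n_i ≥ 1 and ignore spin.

degeneracy = 6

The level has n_x² + n_y² + n_z² = 33. The ordered positive-integer solutions are (1, 4, 4), (2, 2, 5), (2, 5, 2), (4, 1, 4), (4, 4, 1), (5, 2, 2).
That gives 6 states.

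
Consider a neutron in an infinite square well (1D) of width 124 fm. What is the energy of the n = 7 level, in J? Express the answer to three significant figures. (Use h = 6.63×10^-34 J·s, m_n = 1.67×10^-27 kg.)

For an infinite well E_n = n²h²/(8m_nL²), so E_1 = h²/(8m_nL²) = (6.63×10^-34)²/(8·1.67×10^-27·(1.24×10^-13 m)²) = 2.140×10^-15 J.
Then E_7 = 7²·E_1 = 49·2.140×10^-15 J = 1.05×10^-13 J.

E_7 = 1.05×10^-13 J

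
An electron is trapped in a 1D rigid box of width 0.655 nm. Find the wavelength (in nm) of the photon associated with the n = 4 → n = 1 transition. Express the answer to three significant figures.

E_1 = h²/(8m_eL²) = 1.404×10^-19 J, so ΔE = (4² − 1²)E_1 = 2.106×10^-18 J.
λ = hc/ΔE = (6.626×10^-34·2.998×10^8)/2.106×10^-18 = 9.43×10^-8 m = 94.3 nm.

λ = 94.3 nm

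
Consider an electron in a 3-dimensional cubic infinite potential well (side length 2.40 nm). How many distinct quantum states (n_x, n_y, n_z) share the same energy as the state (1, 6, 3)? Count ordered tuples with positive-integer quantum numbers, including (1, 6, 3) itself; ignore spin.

The level has n_x² + n_y² + n_z² = 46. The ordered positive-integer solutions are (1, 3, 6), (1, 6, 3), (3, 1, 6), (3, 6, 1), (6, 1, 3), (6, 3, 1).
That gives 6 states.

degeneracy = 6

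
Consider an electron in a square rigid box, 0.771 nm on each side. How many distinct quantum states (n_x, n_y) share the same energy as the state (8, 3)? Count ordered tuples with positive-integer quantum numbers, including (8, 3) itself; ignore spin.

degeneracy = 2

The level has n_x² + n_y² = 73. The ordered positive-integer solutions are (3, 8), (8, 3).
That gives 2 states.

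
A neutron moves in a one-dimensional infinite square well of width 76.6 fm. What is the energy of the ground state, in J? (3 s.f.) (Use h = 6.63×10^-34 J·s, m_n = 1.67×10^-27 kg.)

E_1 = 5.61×10^-15 J

For an infinite well E_n = n²h²/(8m_nL²), so E_1 = h²/(8m_nL²) = (6.63×10^-34)²/(8·1.67×10^-27·(7.66×10^-14 m)²) = 5.607×10^-15 J.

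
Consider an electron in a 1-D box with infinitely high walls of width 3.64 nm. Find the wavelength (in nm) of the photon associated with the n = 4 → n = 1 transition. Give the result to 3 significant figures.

λ = 2.91×10^3 nm

E_1 = h²/(8m_eL²) = 4.547×10^-21 J, so ΔE = (4² − 1²)E_1 = 6.820×10^-20 J.
λ = hc/ΔE = (6.626×10^-34·2.998×10^8)/6.820×10^-20 = 2.91×10^-6 m = 2.91×10^3 nm.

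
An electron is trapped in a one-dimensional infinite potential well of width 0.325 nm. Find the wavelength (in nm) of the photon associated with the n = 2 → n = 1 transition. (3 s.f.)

E_1 = h²/(8m_eL²) = 5.704×10^-19 J, so ΔE = (2² − 1²)E_1 = 1.711×10^-18 J.
λ = hc/ΔE = (6.626×10^-34·2.998×10^8)/1.711×10^-18 = 1.16×10^-7 m = 116 nm.

λ = 116 nm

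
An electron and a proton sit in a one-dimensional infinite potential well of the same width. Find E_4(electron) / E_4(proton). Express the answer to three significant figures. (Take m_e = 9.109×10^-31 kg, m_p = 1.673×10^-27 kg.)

E_n ∝ 1/m at fixed n and L, so the ratio is m_p/m_e = 1.673×10^-27/9.109×10^-31 = 1.84×10^3.

1.84×10^3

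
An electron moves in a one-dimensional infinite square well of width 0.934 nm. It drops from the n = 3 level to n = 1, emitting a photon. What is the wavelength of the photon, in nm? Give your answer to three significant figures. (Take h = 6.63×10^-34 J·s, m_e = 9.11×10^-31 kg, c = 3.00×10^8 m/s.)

E_1 = h²/(8m_eL²) = 6.914×10^-20 J, so ΔE = (3² − 1²)E_1 = 5.531×10^-19 J.
λ = hc/ΔE = (6.63×10^-34·3.00×10^8)/5.531×10^-19 = 3.60×10^-7 m = 360 nm.

λ = 360 nm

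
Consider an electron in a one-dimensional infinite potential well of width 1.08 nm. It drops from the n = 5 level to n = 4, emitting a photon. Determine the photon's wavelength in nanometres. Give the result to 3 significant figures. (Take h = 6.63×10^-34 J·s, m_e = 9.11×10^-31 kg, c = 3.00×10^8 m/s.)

E_1 = h²/(8m_eL²) = 5.171×10^-20 J, so ΔE = (5² − 4²)E_1 = 4.654×10^-19 J.
λ = hc/ΔE = (6.63×10^-34·3.00×10^8)/4.654×10^-19 = 4.27×10^-7 m = 427 nm.

λ = 427 nm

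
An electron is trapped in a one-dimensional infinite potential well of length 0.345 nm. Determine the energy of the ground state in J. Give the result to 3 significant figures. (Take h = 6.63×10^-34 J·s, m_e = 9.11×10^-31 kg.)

For an infinite well E_n = n²h²/(8m_eL²), so E_1 = h²/(8m_eL²) = (6.63×10^-34)²/(8·9.11×10^-31·(3.45×10^-10 m)²) = 5.067×10^-19 J.

E_1 = 5.07×10^-19 J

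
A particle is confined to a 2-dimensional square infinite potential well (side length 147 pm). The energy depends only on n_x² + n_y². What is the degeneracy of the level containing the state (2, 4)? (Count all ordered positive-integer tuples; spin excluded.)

degeneracy = 2

The level has n_x² + n_y² = 20. The ordered positive-integer solutions are (2, 4), (4, 2).
That gives 2 states.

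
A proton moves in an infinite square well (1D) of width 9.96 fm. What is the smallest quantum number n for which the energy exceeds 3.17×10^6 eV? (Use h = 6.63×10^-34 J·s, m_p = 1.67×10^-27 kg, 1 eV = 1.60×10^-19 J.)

E_1 = h²/(8m_pL²) = 3.317×10^-13 J = 2.073×10^6 eV.
Need n² > 3.17×10^6/2.073×10^6 = 1.529, i.e. n > 1.237.
The smallest integer satisfying this is n = 2.

n = 2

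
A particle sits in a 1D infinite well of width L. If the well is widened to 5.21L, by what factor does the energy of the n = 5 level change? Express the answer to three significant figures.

E_n ∝ 1/L², so the energy scales by 1/5.21² = 0.0368.

0.0368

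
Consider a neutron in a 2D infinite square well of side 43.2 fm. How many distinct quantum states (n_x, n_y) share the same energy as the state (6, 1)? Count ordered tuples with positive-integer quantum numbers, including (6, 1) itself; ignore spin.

The level has n_x² + n_y² = 37. The ordered positive-integer solutions are (1, 6), (6, 1).
That gives 2 states.

degeneracy = 2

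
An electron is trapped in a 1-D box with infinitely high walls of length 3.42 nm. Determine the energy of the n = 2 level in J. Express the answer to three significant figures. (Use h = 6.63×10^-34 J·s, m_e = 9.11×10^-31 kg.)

For an infinite well E_n = n²h²/(8m_eL²), so E_1 = h²/(8m_eL²) = (6.63×10^-34)²/(8·9.11×10^-31·(3.42×10^-9 m)²) = 5.157×10^-21 J.
Then E_2 = 2²·E_1 = 4·5.157×10^-21 J = 2.06×10^-20 J.

E_2 = 2.06×10^-20 J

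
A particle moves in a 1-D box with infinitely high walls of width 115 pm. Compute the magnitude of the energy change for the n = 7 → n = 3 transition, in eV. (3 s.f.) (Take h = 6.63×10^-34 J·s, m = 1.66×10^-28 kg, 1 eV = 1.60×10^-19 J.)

E_1 = h²/(8mL²) = 2.503×10^-20 J.
|ΔE| = |7² − 3²|·E_1 = 40·2.503×10^-20 J = 1.001×10^-18 J = 6.26 eV.

|ΔE| = 6.26 eV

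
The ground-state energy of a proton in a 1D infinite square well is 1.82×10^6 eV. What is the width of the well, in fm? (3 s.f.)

L = 10.6 fm

From E_n = n²h²/(8m_pL²), L = n·h/√(8m_pE_n).
E_1 = 1.82×10^6 eV = 2.916×10^-13 J, so L = 1·6.626×10^-34/√(8·1.673×10^-27·2.916×10^-13) = 1.06×10^-14 m = 10.6 fm.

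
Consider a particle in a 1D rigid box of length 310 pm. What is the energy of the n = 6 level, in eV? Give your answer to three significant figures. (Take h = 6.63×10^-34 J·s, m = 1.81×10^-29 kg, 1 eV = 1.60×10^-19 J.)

E_6 = 7.11 eV

For an infinite well E_n = n²h²/(8mL²), so E_1 = h²/(8mL²) = (6.63×10^-34)²/(8·1.81×10^-29·(3.10×10^-10 m)²) = 3.159×10^-20 J.
Then E_6 = 6²·E_1 = 36·3.159×10^-20 J = 1.137×10^-18 J.
Converting, E_6 = 1.137×10^-18 J / (1.60×10^-19 J/eV) = 7.11 eV.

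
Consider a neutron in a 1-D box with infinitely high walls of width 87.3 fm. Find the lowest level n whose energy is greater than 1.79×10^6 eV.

E_1 = h²/(8m_nL²) = 4.299×10^-15 J = 2.684×10^4 eV.
Need n² > 1.79×10^6/2.684×10^4 = 66.69, i.e. n > 8.166.
The smallest integer satisfying this is n = 9.

n = 9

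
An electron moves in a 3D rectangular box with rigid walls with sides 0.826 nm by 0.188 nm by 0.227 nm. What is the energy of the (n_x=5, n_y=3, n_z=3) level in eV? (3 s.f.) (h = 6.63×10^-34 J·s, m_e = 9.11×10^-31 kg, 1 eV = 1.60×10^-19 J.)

E = 176 eV

For a 3D rectangular well E = (h²/8m_e)·Σ n_i²/L_i² = (6.63×10^-34)²/(8·9.11×10^-31) · [5²/(0.826 nm)² + 3²/(0.188 nm)² + 3²/(0.227 nm)²].
Evaluating gives E = 2.810×10^-17 J = 176 eV.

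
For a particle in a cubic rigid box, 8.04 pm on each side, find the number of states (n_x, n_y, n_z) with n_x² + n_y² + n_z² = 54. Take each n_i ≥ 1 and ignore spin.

degeneracy = 12

The level has n_x² + n_y² + n_z² = 54. The ordered positive-integer solutions are (1, 2, 7), (1, 7, 2), (2, 1, 7), (2, 5, 5), (2, 7, 1), (3, 3, 6), (3, 6, 3), (5, 2, 5), (5, 5, 2), (6, 3, 3), (7, 1, 2), (7, 2, 1).
That gives 12 states.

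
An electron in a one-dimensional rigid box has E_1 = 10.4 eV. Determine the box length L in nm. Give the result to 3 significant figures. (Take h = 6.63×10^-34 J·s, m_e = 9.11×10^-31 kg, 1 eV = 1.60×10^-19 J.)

From E_n = n²h²/(8m_eL²), L = n·h/√(8m_eE_n).
E_1 = 10.4 eV = 1.664×10^-18 J, so L = 1·6.63×10^-34/√(8·9.11×10^-31·1.664×10^-18) = 1.90×10^-10 m = 0.190 nm.

L = 0.190 nm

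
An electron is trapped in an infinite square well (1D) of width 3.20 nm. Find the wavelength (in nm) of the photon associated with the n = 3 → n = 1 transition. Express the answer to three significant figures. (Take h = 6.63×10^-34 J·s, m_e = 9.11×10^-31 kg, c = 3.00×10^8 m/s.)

λ = 4.22×10^3 nm

E_1 = h²/(8m_eL²) = 5.890×10^-21 J, so ΔE = (3² − 1²)E_1 = 4.712×10^-20 J.
λ = hc/ΔE = (6.63×10^-34·3.00×10^8)/4.712×10^-20 = 4.22×10^-6 m = 4.22×10^3 nm.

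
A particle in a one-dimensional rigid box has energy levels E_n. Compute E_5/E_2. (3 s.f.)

6.25

E_n ∝ n², so E_5/E_2 = 5²/2² = 25/4 = 6.25.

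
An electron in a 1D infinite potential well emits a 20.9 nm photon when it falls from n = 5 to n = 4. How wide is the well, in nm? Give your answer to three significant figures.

The photon carries ΔE = hc/λ = 6.626×10^-34·2.998×10^8/2.09×10^-8 m = 9.505×10^-18 J.
Since ΔE = (5² − 4²)E_1, E_1 = 1.056×10^-18 J, and L = h/√(8m_eE_1) = 2.39×10^-10 m = 0.239 nm.

L = 0.239 nm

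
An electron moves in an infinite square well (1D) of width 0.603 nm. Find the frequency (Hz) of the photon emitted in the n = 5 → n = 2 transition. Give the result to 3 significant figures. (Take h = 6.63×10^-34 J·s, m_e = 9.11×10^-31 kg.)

E_1 = h²/(8m_eL²) = 1.659×10^-19 J and ΔE = (5² − 2²)E_1 = 3.484×10^-18 J.
f = ΔE/h = 3.484×10^-18/6.63×10^-34 = 5.25×10^15 Hz.

f = 5.25×10^15 Hz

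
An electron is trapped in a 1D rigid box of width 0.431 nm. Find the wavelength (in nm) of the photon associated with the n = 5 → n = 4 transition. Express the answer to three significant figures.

λ = 68.1 nm

E_1 = h²/(8m_eL²) = 3.243×10^-19 J, so ΔE = (5² − 4²)E_1 = 2.919×10^-18 J.
λ = hc/ΔE = (6.626×10^-34·2.998×10^8)/2.919×10^-18 = 6.81×10^-8 m = 68.1 nm.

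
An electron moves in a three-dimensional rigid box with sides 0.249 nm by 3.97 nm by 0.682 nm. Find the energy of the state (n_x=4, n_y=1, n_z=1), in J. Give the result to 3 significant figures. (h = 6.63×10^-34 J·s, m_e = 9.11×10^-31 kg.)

For a 3D rectangular well E = (h²/8m_e)·Σ n_i²/L_i² = (6.63×10^-34)²/(8·9.11×10^-31) · [4²/(0.249 nm)² + 1²/(3.97 nm)² + 1²/(0.682 nm)²].
Evaluating gives E = 1.57×10^-17 J.

E = 1.57×10^-17 J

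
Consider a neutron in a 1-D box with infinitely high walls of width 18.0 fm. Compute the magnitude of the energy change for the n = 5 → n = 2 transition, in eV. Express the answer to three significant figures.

|ΔE| = 1.33×10^7 eV

E_1 = h²/(8m_nL²) = 1.011×10^-13 J.
|ΔE| = |5² − 2²|·E_1 = 21·1.011×10^-13 J = 2.123×10^-12 J = 1.33×10^7 eV.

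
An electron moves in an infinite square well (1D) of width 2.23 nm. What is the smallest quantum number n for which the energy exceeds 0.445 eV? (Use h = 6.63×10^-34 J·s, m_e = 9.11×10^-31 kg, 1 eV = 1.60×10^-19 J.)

n = 3

E_1 = h²/(8m_eL²) = 1.213×10^-20 J = 0.07581 eV.
Need n² > 0.445/0.07581 = 5.870, i.e. n > 2.423.
The smallest integer satisfying this is n = 3.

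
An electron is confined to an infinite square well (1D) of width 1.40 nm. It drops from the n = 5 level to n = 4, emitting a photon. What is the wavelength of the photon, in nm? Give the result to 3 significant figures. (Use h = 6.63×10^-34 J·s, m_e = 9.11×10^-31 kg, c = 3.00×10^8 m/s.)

λ = 718 nm

E_1 = h²/(8m_eL²) = 3.077×10^-20 J, so ΔE = (5² − 4²)E_1 = 2.769×10^-19 J.
λ = hc/ΔE = (6.63×10^-34·3.00×10^8)/2.769×10^-19 = 7.18×10^-7 m = 718 nm.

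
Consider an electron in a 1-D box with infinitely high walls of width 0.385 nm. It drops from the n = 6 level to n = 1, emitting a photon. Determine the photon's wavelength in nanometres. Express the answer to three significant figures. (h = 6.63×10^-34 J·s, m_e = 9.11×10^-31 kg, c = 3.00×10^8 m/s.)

E_1 = h²/(8m_eL²) = 4.069×10^-19 J, so ΔE = (6² − 1²)E_1 = 1.424×10^-17 J.
λ = hc/ΔE = (6.63×10^-34·3.00×10^8)/1.424×10^-17 = 1.40×10^-8 m = 14.0 nm.

λ = 14.0 nm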